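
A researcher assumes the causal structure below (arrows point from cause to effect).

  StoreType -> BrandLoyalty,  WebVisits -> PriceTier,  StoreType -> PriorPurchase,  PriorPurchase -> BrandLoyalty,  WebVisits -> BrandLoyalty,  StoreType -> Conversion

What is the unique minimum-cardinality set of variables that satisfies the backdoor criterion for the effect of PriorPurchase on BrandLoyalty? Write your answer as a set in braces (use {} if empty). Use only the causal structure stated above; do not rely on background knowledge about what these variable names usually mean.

Variables eligible for adjustment (non-descendants of PriorPurchase, excluding PriorPurchase and BrandLoyalty): {Conversion, PriceTier, StoreType, WebVisits}.
Backdoor paths from PriorPurchase to BrandLoyalty:
  P1: PriorPurchase <- StoreType -> BrandLoyalty
The empty set is not sufficient: P1 (PriorPurchase <- StoreType -> BrandLoyalty) has no collider blocking it and no conditioned non-collider, so it is open.
Try {StoreType}:
  P1: blocked at fork node StoreType ∈ conditioning set.
{StoreType} contains no descendant of PriorPurchase and blocks every backdoor path.
No other singleton works — e.g. {WebVisits} leaves P1 open — so {StoreType} is the unique smallest valid adjustment set.

{StoreType}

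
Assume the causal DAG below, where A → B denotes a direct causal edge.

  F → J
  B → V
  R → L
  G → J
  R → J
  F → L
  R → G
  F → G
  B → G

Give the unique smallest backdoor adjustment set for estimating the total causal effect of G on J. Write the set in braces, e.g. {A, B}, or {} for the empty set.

Variables eligible for adjustment (non-descendants of G, excluding G and J): {B, F, L, R, V}.
Backdoor paths from G to J:
  P1: G <- F -> J
  P2: G <- F -> L <- R -> J
  P3: G <- R -> J
  P4: G <- R -> L <- F -> J
The empty set is not sufficient: P1 (G <- F -> J) has no collider blocking it and no conditioned non-collider, so it is open.
Try {F, R}:
  P1: blocked at fork node F ∈ conditioning set.
  P2: blocked at fork node F ∈ conditioning set.
  P3: blocked at fork node R ∈ conditioning set.
  P4: blocked at fork node R ∈ conditioning set.
{F, R} contains no descendant of G and blocks every backdoor path.
Every element of {F, R} is needed (dropping F leaves P1 open; dropping R leaves P3 open), so no proper subset is valid.
Among all size-2 subsets of the eligible variables, only {F, R} blocks every backdoor path, so it is the unique smallest valid adjustment set.

{F, R}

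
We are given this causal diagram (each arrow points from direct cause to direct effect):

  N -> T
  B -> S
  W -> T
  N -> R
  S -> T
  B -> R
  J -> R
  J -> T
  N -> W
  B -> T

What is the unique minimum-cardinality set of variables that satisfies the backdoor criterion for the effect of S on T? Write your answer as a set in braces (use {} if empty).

Variables eligible for adjustment (non-descendants of S, excluding S and T): {B, J, N, R, W}.
Backdoor paths from S to T:
  P1: S <- B -> R <- J -> T
  P2: S <- B -> R <- N -> W -> T
  P3: S <- B -> R <- N -> T
  P4: S <- B -> T
The empty set is not sufficient: P4 (S <- B -> T) has no collider blocking it and no conditioned non-collider, so it is open.
Try {B}:
  P1: blocked at fork node B ∈ conditioning set.
  P2: blocked at fork node B ∈ conditioning set.
  P3: blocked at fork node B ∈ conditioning set.
  P4: blocked at fork node B ∈ conditioning set.
{B} contains no descendant of S and blocks every backdoor path.
No other singleton works — e.g. {J} leaves P4 open — so {B} is the unique smallest valid adjustment set.

{B}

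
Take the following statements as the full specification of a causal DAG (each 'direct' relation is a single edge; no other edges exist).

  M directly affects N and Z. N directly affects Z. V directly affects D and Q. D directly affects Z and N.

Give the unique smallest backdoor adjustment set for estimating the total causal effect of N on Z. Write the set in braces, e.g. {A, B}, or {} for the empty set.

Variables eligible for adjustment (non-descendants of N, excluding N and Z): {D, M, Q, V}.
Backdoor paths from N to Z:
  P1: N <- D -> Z
  P2: N <- M -> Z
The empty set is not sufficient: P1 (N <- D -> Z) has no collider blocking it and no conditioned non-collider, so it is open.
Try {D, M}:
  P1: blocked at fork node D ∈ conditioning set.
  P2: blocked at fork node M ∈ conditioning set.
{D, M} contains no descendant of N and blocks every backdoor path.
Every element of {D, M} is needed (dropping D leaves P1 open; dropping M leaves P2 open), so no proper subset is valid.
Among all size-2 subsets of the eligible variables, only {D, M} blocks every backdoor path, so it is the unique smallest valid adjustment set.

{D, M}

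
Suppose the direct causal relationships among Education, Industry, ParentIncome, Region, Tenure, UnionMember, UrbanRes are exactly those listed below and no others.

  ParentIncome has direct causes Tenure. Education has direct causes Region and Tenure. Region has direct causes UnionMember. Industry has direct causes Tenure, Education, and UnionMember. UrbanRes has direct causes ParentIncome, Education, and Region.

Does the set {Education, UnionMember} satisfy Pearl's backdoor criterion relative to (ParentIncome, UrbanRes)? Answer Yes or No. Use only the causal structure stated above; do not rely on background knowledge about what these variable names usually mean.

Backdoor paths from ParentIncome to UrbanRes (paths whose first edge points into ParentIncome):
  P1: ParentIncome <- Tenure -> Education <- Region -> UrbanRes
  P2: ParentIncome <- Tenure -> Education -> UrbanRes
  P3: ParentIncome <- Tenure -> Education -> Industry <- UnionMember -> Region -> UrbanRes
  P4: ParentIncome <- Tenure -> Industry <- UnionMember -> Region -> Education -> UrbanRes
  P5: ParentIncome <- Tenure -> Industry <- UnionMember -> Region -> UrbanRes
  P6: ParentIncome <- Tenure -> Industry <- Education <- Region -> UrbanRes
  P7: ParentIncome <- Tenure -> Industry <- Education -> UrbanRes
Condition 1 (no descendant of ParentIncome in the set): holds — descendants of ParentIncome are {UrbanRes}; none are in {Education, UnionMember}.
Condition 2 (every backdoor path blocked by {Education, UnionMember}):
  P1: open — collider(s) Education are conditioned on (or have a conditioned descendant) and no non-collider on the path is in the set.
  P2: blocked at chain node Education ∈ conditioning set.
  P3: blocked at chain node Education ∈ conditioning set.
  P4: blocked at collider Industry (neither it nor any descendant is in the conditioning set).
  P5: blocked at collider Industry (neither it nor any descendant is in the conditioning set).
  P6: blocked at collider Industry (neither it nor any descendant is in the conditioning set).
  P7: blocked at collider Industry (neither it nor any descendant is in the conditioning set).
{Education, UnionMember} does not satisfy the backdoor criterion.

No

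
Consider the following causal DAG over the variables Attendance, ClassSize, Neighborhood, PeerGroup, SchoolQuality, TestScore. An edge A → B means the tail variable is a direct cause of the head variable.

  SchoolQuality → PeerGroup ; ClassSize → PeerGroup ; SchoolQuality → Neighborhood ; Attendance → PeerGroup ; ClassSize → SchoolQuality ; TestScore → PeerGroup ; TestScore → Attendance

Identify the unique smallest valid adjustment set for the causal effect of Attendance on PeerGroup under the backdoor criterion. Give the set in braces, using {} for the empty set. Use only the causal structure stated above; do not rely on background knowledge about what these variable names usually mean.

{TestScore}

Variables eligible for adjustment (non-descendants of Attendance, excluding Attendance and PeerGroup): {ClassSize, Neighborhood, SchoolQuality, TestScore}.
Backdoor paths from Attendance to PeerGroup:
  P1: Attendance <- TestScore -> PeerGroup
The empty set is not sufficient: P1 (Attendance <- TestScore -> PeerGroup) has no collider blocking it and no conditioned non-collider, so it is open.
Try {TestScore}:
  P1: blocked at fork node TestScore ∈ conditioning set.
{TestScore} contains no descendant of Attendance and blocks every backdoor path.
No other singleton works — e.g. {ClassSize} leaves P1 open — so {TestScore} is the unique smallest valid adjustment set.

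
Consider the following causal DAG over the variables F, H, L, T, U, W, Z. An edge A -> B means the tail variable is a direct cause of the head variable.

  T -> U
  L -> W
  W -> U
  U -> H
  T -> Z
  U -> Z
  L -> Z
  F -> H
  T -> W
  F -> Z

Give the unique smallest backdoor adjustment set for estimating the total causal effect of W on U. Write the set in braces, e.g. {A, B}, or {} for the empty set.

Variables eligible for adjustment (non-descendants of W, excluding W and U): {F, L, T}.
Backdoor paths from W to U:
  P1: W <- T -> U
  P2: W <- T -> Z <- F -> H <- U
  P3: W <- T -> Z <- U
  P4: W <- L -> Z <- F -> H <- U
  P5: W <- L -> Z <- T -> U
  P6: W <- L -> Z <- U
The empty set is not sufficient: P1 (W <- T -> U) has no collider blocking it and no conditioned non-collider, so it is open.
Try {T}:
  P1: blocked at fork node T ∈ conditioning set.
  P2: blocked at fork node T ∈ conditioning set.
  P3: blocked at fork node T ∈ conditioning set.
  P4: blocked at collider Z (neither it nor any descendant is in the conditioning set).
  P5: blocked at collider Z (neither it nor any descendant is in the conditioning set).
  P6: blocked at collider Z (neither it nor any descendant is in the conditioning set).
{T} contains no descendant of W and blocks every backdoor path.
No other singleton works — e.g. {F} leaves P1 open — so {T} is the unique smallest valid adjustment set.

{T}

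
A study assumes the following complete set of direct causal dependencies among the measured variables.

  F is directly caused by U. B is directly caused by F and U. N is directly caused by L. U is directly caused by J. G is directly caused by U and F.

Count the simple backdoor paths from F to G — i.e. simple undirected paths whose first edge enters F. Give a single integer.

A backdoor path from F to G is any simple undirected path whose first edge points into F (i.e. leaves F via a parent).
Parents of F: {U}.
Enumerating:
  P1: F <- U -> G
That exhausts the simple backdoor paths. Count: 1.

1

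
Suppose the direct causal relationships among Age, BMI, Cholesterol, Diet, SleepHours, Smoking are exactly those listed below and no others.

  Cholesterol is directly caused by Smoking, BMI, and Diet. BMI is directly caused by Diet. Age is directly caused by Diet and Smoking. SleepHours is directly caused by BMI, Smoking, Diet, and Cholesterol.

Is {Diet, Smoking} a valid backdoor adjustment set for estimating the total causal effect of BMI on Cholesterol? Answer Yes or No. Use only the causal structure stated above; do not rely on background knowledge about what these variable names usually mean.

Yes

Backdoor paths from BMI to Cholesterol (paths whose first edge points into BMI):
  P1: BMI <- Diet -> Cholesterol
  P2: BMI <- Diet -> SleepHours <- Smoking -> Cholesterol
  P3: BMI <- Diet -> SleepHours <- Cholesterol
  P4: BMI <- Diet -> Age <- Smoking -> Cholesterol
  P5: BMI <- Diet -> Age <- Smoking -> SleepHours <- Cholesterol
Condition 1 (no descendant of BMI in the set): holds — descendants of BMI are {Cholesterol, SleepHours}; none are in {Diet, Smoking}.
Condition 2 (every backdoor path blocked by {Diet, Smoking}):
  P1: blocked at fork node Diet ∈ conditioning set.
  P2: blocked at fork node Diet ∈ conditioning set.
  P3: blocked at fork node Diet ∈ conditioning set.
  P4: blocked at fork node Diet ∈ conditioning set.
  P5: blocked at fork node Diet ∈ conditioning set.
{Diet, Smoking} satisfies the backdoor criterion.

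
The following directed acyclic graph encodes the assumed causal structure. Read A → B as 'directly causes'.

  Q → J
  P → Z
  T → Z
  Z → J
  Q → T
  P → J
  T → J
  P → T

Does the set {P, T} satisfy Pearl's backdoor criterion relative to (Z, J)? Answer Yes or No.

Backdoor paths from Z to J (paths whose first edge points into Z):
  P1: Z <- P -> T <- Q -> J
  P2: Z <- P -> T -> J
  P3: Z <- P -> J
  P4: Z <- T <- P -> J
  P5: Z <- T <- Q -> J
  P6: Z <- T -> J
Condition 1 (no descendant of Z in the set): holds — descendants of Z are {J}; none are in {P, T}.
Condition 2 (every backdoor path blocked by {P, T}):
  P1: blocked at fork node P ∈ conditioning set.
  P2: blocked at fork node P ∈ conditioning set.
  P3: blocked at fork node P ∈ conditioning set.
  P4: blocked at chain node T ∈ conditioning set.
  P5: blocked at chain node T ∈ conditioning set.
  P6: blocked at fork node T ∈ conditioning set.
{P, T} satisfies the backdoor criterion.

Yes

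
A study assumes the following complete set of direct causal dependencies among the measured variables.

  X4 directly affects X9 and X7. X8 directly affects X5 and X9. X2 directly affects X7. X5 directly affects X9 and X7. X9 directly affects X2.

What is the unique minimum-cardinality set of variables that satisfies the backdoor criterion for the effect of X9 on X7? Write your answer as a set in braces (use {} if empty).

{X4, X5}

Variables eligible for adjustment (non-descendants of X9, excluding X9 and X7): {X4, X5, X8}.
Backdoor paths from X9 to X7:
  P1: X9 <- X4 -> X7
  P2: X9 <- X8 -> X5 -> X7
  P3: X9 <- X5 -> X7
The empty set is not sufficient: P1 (X9 <- X4 -> X7) has no collider blocking it and no conditioned non-collider, so it is open.
Try {X4, X5}:
  P1: blocked at fork node X4 ∈ conditioning set.
  P2: blocked at chain node X5 ∈ conditioning set.
  P3: blocked at fork node X5 ∈ conditioning set.
{X4, X5} contains no descendant of X9 and blocks every backdoor path.
Every element of {X4, X5} is needed (dropping X4 leaves P1 open; dropping X5 leaves P2 open), so no proper subset is valid.
Among all size-2 subsets of the eligible variables, only {X4, X5} blocks every backdoor path, so it is the unique smallest valid adjustment set.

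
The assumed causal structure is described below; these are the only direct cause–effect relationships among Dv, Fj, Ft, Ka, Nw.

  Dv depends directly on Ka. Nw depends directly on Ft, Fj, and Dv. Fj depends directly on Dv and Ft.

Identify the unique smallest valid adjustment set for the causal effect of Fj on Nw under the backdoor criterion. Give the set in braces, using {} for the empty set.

{Dv, Ft}

Variables eligible for adjustment (non-descendants of Fj, excluding Fj and Nw): {Dv, Ft, Ka}.
Backdoor paths from Fj to Nw:
  P1: Fj <- Ft -> Nw
  P2: Fj <- Dv -> Nw
The empty set is not sufficient: P1 (Fj <- Ft -> Nw) has no collider blocking it and no conditioned non-collider, so it is open.
Try {Dv, Ft}:
  P1: blocked at fork node Ft ∈ conditioning set.
  P2: blocked at fork node Dv ∈ conditioning set.
{Dv, Ft} contains no descendant of Fj and blocks every backdoor path.
Every element of {Dv, Ft} is needed (dropping Dv leaves P2 open; dropping Ft leaves P1 open), so no proper subset is valid.
Among all size-2 subsets of the eligible variables, only {Dv, Ft} blocks every backdoor path, so it is the unique smallest valid adjustment set.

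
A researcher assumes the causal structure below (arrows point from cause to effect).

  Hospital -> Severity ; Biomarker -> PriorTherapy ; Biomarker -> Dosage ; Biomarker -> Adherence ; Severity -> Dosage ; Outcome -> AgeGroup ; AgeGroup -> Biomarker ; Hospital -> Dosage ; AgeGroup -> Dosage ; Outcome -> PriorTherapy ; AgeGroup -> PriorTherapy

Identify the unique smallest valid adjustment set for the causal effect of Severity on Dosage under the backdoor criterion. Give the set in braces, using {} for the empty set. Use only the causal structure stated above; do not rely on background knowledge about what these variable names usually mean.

Variables eligible for adjustment (non-descendants of Severity, excluding Severity and Dosage): {Adherence, AgeGroup, Biomarker, Hospital, Outcome, PriorTherapy}.
Backdoor paths from Severity to Dosage:
  P1: Severity <- Hospital -> Dosage
The empty set is not sufficient: P1 (Severity <- Hospital -> Dosage) has no collider blocking it and no conditioned non-collider, so it is open.
Try {Hospital}:
  P1: blocked at fork node Hospital ∈ conditioning set.
{Hospital} contains no descendant of Severity and blocks every backdoor path.
No other singleton works — e.g. {Outcome} leaves P1 open — so {Hospital} is the unique smallest valid adjustment set.

{Hospital}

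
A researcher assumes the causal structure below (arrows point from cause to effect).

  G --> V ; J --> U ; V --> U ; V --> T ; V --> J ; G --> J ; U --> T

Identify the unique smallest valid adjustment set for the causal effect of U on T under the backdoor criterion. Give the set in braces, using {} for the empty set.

Variables eligible for adjustment (non-descendants of U, excluding U and T): {G, J, V}.
Backdoor paths from U to T:
  P1: U <- V -> T
  P2: U <- J <- G -> V -> T
  P3: U <- J <- V -> T
The empty set is not sufficient: P1 (U <- V -> T) has no collider blocking it and no conditioned non-collider, so it is open.
Try {V}:
  P1: blocked at fork node V ∈ conditioning set.
  P2: blocked at chain node V ∈ conditioning set.
  P3: blocked at fork node V ∈ conditioning set.
{V} contains no descendant of U and blocks every backdoor path.
No other singleton works — e.g. {G} leaves P1 open — so {V} is the unique smallest valid adjustment set.

{V}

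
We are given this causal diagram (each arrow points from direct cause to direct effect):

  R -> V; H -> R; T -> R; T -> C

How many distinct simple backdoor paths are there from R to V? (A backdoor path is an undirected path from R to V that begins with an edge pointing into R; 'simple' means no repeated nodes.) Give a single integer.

0

A backdoor path from R to V is any simple undirected path whose first edge points into R (i.e. leaves R via a parent).
Parents of R: {H, T}.
No simple path from any parent of R reaches V without revisiting R, so there are no backdoor paths.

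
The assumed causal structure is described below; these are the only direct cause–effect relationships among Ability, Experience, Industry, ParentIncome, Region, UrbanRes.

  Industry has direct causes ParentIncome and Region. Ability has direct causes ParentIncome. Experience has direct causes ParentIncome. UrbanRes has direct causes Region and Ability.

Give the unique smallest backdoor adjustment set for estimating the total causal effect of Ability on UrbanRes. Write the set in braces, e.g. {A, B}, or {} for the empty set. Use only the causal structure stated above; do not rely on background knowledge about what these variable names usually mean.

Variables eligible for adjustment (non-descendants of Ability, excluding Ability and UrbanRes): {Experience, Industry, ParentIncome, Region}.
Backdoor paths from Ability to UrbanRes:
  P1: Ability <- ParentIncome -> Industry <- Region -> UrbanRes
Each backdoor path contains an unconditioned collider, so every path is already blocked with the empty conditioning set:
  P1: blocked at collider Industry (neither it nor any descendant is in the conditioning set).
The empty set is therefore the unique smallest valid set.

{}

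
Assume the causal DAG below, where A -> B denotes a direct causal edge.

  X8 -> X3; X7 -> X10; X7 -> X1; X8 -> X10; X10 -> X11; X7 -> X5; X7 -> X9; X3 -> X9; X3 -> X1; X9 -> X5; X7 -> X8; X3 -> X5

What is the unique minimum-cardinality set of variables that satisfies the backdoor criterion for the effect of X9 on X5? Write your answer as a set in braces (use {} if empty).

{X3, X7}

Variables eligible for adjustment (non-descendants of X9, excluding X9 and X5): {X1, X10, X11, X3, X7, X8}.
Backdoor paths from X9 to X5:
  P1: X9 <- X7 -> X8 -> X3 -> X5
  P2: X9 <- X7 -> X1 <- X3 -> X5
  P3: X9 <- X7 -> X10 <- X8 -> X3 -> X5
  P4: X9 <- X7 -> X5
  P5: X9 <- X3 <- X8 <- X7 -> X5
  P6: X9 <- X3 <- X8 -> X10 <- X7 -> X5
  P7: X9 <- X3 -> X1 <- X7 -> X5
  P8: X9 <- X3 -> X5
The empty set is not sufficient: P1 (X9 <- X7 -> X8 -> X3 -> X5) has no collider blocking it and no conditioned non-collider, so it is open.
Try {X3, X7}:
  P1: blocked at fork node X7 ∈ conditioning set.
  P2: blocked at fork node X7 ∈ conditioning set.
  P3: blocked at fork node X7 ∈ conditioning set.
  P4: blocked at fork node X7 ∈ conditioning set.
  P5: blocked at chain node X3 ∈ conditioning set.
  P6: blocked at chain node X3 ∈ conditioning set.
  P7: blocked at fork node X3 ∈ conditioning set.
  P8: blocked at fork node X3 ∈ conditioning set.
{X3, X7} contains no descendant of X9 and blocks every backdoor path.
Every element of {X3, X7} is needed (dropping X3 leaves P8 open; dropping X7 leaves P4 open), so no proper subset is valid.
Among all size-2 subsets of the eligible variables, only {X3, X7} blocks every backdoor path, so it is the unique smallest valid adjustment set.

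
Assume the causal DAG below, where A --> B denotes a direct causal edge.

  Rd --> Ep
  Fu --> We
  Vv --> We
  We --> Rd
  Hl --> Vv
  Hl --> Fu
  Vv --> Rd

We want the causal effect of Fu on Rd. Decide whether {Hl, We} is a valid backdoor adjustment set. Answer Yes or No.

Backdoor paths from Fu to Rd (paths whose first edge points into Fu):
  P1: Fu <- Hl -> Vv -> We -> Rd
  P2: Fu <- Hl -> Vv -> Rd
Condition 1 (no descendant of Fu in the set): FAILS — We is a descendant of Fu.
Condition 2 (every backdoor path blocked by {Hl, We}):
  P1: blocked at fork node Hl ∈ conditioning set.
  P2: blocked at fork node Hl ∈ conditioning set.
{Hl, We} does not satisfy the backdoor criterion.

No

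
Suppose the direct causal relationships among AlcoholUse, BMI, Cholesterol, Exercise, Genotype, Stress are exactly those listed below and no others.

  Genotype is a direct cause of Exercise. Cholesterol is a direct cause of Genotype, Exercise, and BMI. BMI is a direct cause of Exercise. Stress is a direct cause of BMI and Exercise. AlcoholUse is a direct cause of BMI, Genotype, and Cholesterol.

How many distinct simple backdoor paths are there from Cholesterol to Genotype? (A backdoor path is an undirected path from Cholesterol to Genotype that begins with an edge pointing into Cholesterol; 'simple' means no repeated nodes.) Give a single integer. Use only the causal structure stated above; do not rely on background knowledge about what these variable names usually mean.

A backdoor path from Cholesterol to Genotype is any simple undirected path whose first edge points into Cholesterol (i.e. leaves Cholesterol via a parent).
Parents of Cholesterol: {AlcoholUse}.
Enumerating:
  P1: Cholesterol <- AlcoholUse -> Genotype
  P2: Cholesterol <- AlcoholUse -> BMI <- Stress -> Exercise <- Genotype
  P3: Cholesterol <- AlcoholUse -> BMI -> Exercise <- Genotype
That exhausts the simple backdoor paths. Count: 3.

3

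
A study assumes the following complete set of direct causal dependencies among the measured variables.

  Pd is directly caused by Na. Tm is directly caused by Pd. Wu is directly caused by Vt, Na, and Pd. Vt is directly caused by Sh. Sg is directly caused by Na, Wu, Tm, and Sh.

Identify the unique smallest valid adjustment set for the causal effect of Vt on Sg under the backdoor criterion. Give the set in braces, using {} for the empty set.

Variables eligible for adjustment (non-descendants of Vt, excluding Vt and Sg): {Na, Pd, Sh, Tm}.
Backdoor paths from Vt to Sg:
  P1: Vt <- Sh -> Sg
The empty set is not sufficient: P1 (Vt <- Sh -> Sg) has no collider blocking it and no conditioned non-collider, so it is open.
Try {Sh}:
  P1: blocked at fork node Sh ∈ conditioning set.
{Sh} contains no descendant of Vt and blocks every backdoor path.
No other singleton works — e.g. {Na} leaves P1 open — so {Sh} is the unique smallest valid adjustment set.

{Sh}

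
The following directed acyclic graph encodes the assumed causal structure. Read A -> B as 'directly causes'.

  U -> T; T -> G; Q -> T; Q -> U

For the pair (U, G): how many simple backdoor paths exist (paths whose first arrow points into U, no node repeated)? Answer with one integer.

A backdoor path from U to G is any simple undirected path whose first edge points into U (i.e. leaves U via a parent).
Parents of U: {Q}.
Enumerating:
  P1: U <- Q -> T -> G
That exhausts the simple backdoor paths. Count: 1.

1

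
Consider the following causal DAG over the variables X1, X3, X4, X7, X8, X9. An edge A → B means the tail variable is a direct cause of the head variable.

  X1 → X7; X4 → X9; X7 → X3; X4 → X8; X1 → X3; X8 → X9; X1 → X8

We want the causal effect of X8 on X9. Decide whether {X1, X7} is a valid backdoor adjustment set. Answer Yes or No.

No

Backdoor paths from X8 to X9 (paths whose first edge points into X8):
  P1: X8 <- X4 -> X9
Condition 1 (no descendant of X8 in the set): holds — descendants of X8 are {X9}; none are in {X1, X7}.
Condition 2 (every backdoor path blocked by {X1, X7}):
  P1: open — no interior node is in the conditioning set.
{X1, X7} does not satisfy the backdoor criterion.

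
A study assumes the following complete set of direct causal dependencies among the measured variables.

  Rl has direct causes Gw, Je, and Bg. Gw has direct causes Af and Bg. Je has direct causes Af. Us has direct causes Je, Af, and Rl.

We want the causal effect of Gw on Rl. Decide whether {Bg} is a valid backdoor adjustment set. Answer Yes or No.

Backdoor paths from Gw to Rl (paths whose first edge points into Gw):
  P1: Gw <- Bg -> Rl
  P2: Gw <- Af -> Je -> Rl
  P3: Gw <- Af -> Je -> Us <- Rl
  P4: Gw <- Af -> Us <- Je -> Rl
  P5: Gw <- Af -> Us <- Rl
Condition 1 (no descendant of Gw in the set): holds — descendants of Gw are {Rl, Us}; none are in {Bg}.
Condition 2 (every backdoor path blocked by {Bg}):
  P1: blocked at fork node Bg ∈ conditioning set.
  P2: open — no interior node is in the conditioning set.
  P3: blocked at collider Us (neither it nor any descendant is in the conditioning set).
  P4: blocked at collider Us (neither it nor any descendant is in the conditioning set).
  P5: blocked at collider Us (neither it nor any descendant is in the conditioning set).
{Bg} does not satisfy the backdoor criterion.

No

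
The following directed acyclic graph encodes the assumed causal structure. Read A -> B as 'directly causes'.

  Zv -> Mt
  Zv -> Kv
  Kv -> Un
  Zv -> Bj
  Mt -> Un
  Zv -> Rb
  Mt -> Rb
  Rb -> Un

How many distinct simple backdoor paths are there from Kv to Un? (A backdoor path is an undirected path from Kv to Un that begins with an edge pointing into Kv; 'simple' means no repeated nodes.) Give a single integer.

4

A backdoor path from Kv to Un is any simple undirected path whose first edge points into Kv (i.e. leaves Kv via a parent).
Parents of Kv: {Zv}.
Enumerating:
  P1: Kv <- Zv -> Mt -> Rb -> Un
  P2: Kv <- Zv -> Mt -> Un
  P3: Kv <- Zv -> Rb <- Mt -> Un
  P4: Kv <- Zv -> Rb -> Un
That exhausts the simple backdoor paths. Count: 4.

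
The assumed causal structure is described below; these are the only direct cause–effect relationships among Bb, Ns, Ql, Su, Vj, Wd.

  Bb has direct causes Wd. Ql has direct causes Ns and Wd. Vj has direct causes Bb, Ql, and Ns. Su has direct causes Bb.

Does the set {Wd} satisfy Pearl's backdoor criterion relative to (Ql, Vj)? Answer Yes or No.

No

Backdoor paths from Ql to Vj (paths whose first edge points into Ql):
  P1: Ql <- Ns -> Vj
  P2: Ql <- Wd -> Bb -> Vj
Condition 1 (no descendant of Ql in the set): holds — descendants of Ql are {Vj}; none are in {Wd}.
Condition 2 (every backdoor path blocked by {Wd}):
  P1: open — no interior node is in the conditioning set.
  P2: blocked at fork node Wd ∈ conditioning set.
{Wd} does not satisfy the backdoor criterion.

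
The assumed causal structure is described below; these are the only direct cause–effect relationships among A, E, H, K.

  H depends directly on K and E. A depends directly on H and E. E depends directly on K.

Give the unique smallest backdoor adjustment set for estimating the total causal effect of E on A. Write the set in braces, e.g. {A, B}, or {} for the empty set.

Variables eligible for adjustment (non-descendants of E, excluding E and A): {K}.
Backdoor paths from E to A:
  P1: E <- K -> H -> A
The empty set is not sufficient: P1 (E <- K -> H -> A) has no collider blocking it and no conditioned non-collider, so it is open.
Try {K}:
  P1: blocked at fork node K ∈ conditioning set.
{K} contains no descendant of E and blocks every backdoor path.
{K} is the unique smallest valid adjustment set.

{K}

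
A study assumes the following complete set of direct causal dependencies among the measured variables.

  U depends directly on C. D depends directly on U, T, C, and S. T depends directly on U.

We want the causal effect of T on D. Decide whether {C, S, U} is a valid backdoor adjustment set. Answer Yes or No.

Yes

Backdoor paths from T to D (paths whose first edge points into T):
  P1: T <- U <- C -> D
  P2: T <- U -> D
Condition 1 (no descendant of T in the set): holds — descendants of T are {D}; none are in {C, S, U}.
Condition 2 (every backdoor path blocked by {C, S, U}):
  P1: blocked at chain node U ∈ conditioning set.
  P2: blocked at fork node U ∈ conditioning set.
{C, S, U} satisfies the backdoor criterion.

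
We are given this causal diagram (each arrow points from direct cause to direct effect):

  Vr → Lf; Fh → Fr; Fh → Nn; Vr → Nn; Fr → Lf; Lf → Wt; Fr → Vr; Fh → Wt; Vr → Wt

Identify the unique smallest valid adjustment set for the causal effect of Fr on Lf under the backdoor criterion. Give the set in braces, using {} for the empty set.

{}

Variables eligible for adjustment (non-descendants of Fr, excluding Fr and Lf): {Fh}.
Backdoor paths from Fr to Lf:
  P1: Fr <- Fh -> Wt <- Vr -> Lf
  P2: Fr <- Fh -> Wt <- Lf
  P3: Fr <- Fh -> Nn <- Vr -> Lf
  P4: Fr <- Fh -> Nn <- Vr -> Wt <- Lf
Each backdoor path contains an unconditioned collider, so every path is already blocked with the empty conditioning set:
  P1: blocked at collider Wt (neither it nor any descendant is in the conditioning set).
  P2: blocked at collider Wt (neither it nor any descendant is in the conditioning set).
  P3: blocked at collider Nn (neither it nor any descendant is in the conditioning set).
  P4: blocked at collider Nn (neither it nor any descendant is in the conditioning set).
The empty set is therefore the unique smallest valid set.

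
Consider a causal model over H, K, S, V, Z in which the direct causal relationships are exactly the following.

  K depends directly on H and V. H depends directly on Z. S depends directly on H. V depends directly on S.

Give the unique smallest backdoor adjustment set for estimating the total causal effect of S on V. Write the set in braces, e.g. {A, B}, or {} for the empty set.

{}

Variables eligible for adjustment (non-descendants of S, excluding S and V): {H, Z}.
Backdoor paths from S to V:
  P1: S <- H -> K <- V
Each backdoor path contains an unconditioned collider, so every path is already blocked with the empty conditioning set:
  P1: blocked at collider K (neither it nor any descendant is in the conditioning set).
The empty set is therefore the unique smallest valid set.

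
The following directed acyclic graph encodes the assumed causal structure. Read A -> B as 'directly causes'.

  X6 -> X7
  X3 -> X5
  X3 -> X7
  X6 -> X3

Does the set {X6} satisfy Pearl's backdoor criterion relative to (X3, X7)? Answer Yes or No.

Yes

Backdoor paths from X3 to X7 (paths whose first edge points into X3):
  P1: X3 <- X6 -> X7
Condition 1 (no descendant of X3 in the set): holds — descendants of X3 are {X5, X7}; none are in {X6}.
Condition 2 (every backdoor path blocked by {X6}):
  P1: blocked at fork node X6 ∈ conditioning set.
{X6} satisfies the backdoor criterion.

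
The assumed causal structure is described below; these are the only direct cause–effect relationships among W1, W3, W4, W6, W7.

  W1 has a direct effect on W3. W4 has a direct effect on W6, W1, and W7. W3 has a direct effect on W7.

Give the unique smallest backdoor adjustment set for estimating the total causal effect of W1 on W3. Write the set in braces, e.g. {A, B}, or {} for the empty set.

Variables eligible for adjustment (non-descendants of W1, excluding W1 and W3): {W4, W6}.
Backdoor paths from W1 to W3:
  P1: W1 <- W4 -> W7 <- W3
Each backdoor path contains an unconditioned collider, so every path is already blocked with the empty conditioning set:
  P1: blocked at collider W7 (neither it nor any descendant is in the conditioning set).
The empty set is therefore the unique smallest valid set.

{}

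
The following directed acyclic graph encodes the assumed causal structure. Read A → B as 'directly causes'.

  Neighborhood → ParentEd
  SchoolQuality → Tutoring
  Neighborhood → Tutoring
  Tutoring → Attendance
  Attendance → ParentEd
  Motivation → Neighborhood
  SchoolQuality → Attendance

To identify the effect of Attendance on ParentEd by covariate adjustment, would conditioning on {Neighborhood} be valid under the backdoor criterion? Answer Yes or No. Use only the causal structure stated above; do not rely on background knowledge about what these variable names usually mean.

Backdoor paths from Attendance to ParentEd (paths whose first edge points into Attendance):
  P1: Attendance <- SchoolQuality -> Tutoring <- Neighborhood -> ParentEd
  P2: Attendance <- Tutoring <- Neighborhood -> ParentEd
Condition 1 (no descendant of Attendance in the set): holds — descendants of Attendance are {ParentEd}; none are in {Neighborhood}.
Condition 2 (every backdoor path blocked by {Neighborhood}):
  P1: blocked at collider Tutoring (neither it nor any descendant is in the conditioning set).
  P2: blocked at fork node Neighborhood ∈ conditioning set.
{Neighborhood} satisfies the backdoor criterion.

Yes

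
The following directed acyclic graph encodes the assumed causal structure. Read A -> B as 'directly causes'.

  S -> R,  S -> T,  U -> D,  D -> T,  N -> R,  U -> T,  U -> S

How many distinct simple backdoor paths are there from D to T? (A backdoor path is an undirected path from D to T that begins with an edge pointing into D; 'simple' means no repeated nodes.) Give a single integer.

2

A backdoor path from D to T is any simple undirected path whose first edge points into D (i.e. leaves D via a parent).
Parents of D: {U}.
Enumerating:
  P1: D <- U -> S -> T
  P2: D <- U -> T
That exhausts the simple backdoor paths. Count: 2.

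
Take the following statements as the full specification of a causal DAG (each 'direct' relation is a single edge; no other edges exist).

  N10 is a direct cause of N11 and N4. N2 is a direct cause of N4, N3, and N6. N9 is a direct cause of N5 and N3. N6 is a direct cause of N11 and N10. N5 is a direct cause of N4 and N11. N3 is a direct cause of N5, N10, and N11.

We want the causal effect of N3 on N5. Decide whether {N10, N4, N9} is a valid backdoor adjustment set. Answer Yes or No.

Backdoor paths from N3 to N5 (paths whose first edge points into N3):
  P1: N3 <- N9 -> N5
  P2: N3 <- N2 -> N6 -> N10 -> N11 <- N5
  P3: N3 <- N2 -> N6 -> N10 -> N4 <- N5
  P4: N3 <- N2 -> N6 -> N11 <- N5
  P5: N3 <- N2 -> N6 -> N11 <- N10 -> N4 <- N5
  P6: N3 <- N2 -> N4 <- N5
  P7: N3 <- N2 -> N4 <- N10 <- N6 -> N11 <- N5
  P8: N3 <- N2 -> N4 <- N10 -> N11 <- N5
Condition 1 (no descendant of N3 in the set): FAILS — N10 and N4 are descendants of N3.
Condition 2 (every backdoor path blocked by {N10, N4, N9}):
  P1: blocked at fork node N9 ∈ conditioning set.
  P2: blocked at chain node N10 ∈ conditioning set.
  P3: blocked at chain node N10 ∈ conditioning set.
  P4: blocked at collider N11 (neither it nor any descendant is in the conditioning set).
  P5: blocked at collider N11 (neither it nor any descendant is in the conditioning set).
  P6: open — collider(s) N4 are conditioned on (or have a conditioned descendant) and no non-collider on the path is in the set.
  P7: blocked at chain node N10 ∈ conditioning set.
  P8: blocked at fork node N10 ∈ conditioning set.
{N10, N4, N9} does not satisfy the backdoor criterion.

No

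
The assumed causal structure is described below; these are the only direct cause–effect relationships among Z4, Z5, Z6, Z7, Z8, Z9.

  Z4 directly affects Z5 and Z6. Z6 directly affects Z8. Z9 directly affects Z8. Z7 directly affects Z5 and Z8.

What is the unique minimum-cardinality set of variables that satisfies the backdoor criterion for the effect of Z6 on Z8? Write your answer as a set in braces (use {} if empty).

{}

Variables eligible for adjustment (non-descendants of Z6, excluding Z6 and Z8): {Z4, Z5, Z7, Z9}.
Backdoor paths from Z6 to Z8:
  P1: Z6 <- Z4 -> Z5 <- Z7 -> Z8
Each backdoor path contains an unconditioned collider, so every path is already blocked with the empty conditioning set:
  P1: blocked at collider Z5 (neither it nor any descendant is in the conditioning set).
The empty set is therefore the unique smallest valid set.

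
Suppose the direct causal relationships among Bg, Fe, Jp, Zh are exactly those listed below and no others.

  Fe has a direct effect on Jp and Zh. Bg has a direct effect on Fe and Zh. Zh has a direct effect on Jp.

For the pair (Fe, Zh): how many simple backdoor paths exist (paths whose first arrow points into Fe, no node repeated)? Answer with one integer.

1

A backdoor path from Fe to Zh is any simple undirected path whose first edge points into Fe (i.e. leaves Fe via a parent).
Parents of Fe: {Bg}.
Enumerating:
  P1: Fe <- Bg -> Zh
That exhausts the simple backdoor paths. Count: 1.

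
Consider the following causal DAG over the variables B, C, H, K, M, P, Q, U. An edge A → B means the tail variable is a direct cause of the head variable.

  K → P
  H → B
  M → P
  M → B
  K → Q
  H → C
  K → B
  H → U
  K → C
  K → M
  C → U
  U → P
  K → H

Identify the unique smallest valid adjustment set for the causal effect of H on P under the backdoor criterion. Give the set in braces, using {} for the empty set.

{K}

Variables eligible for adjustment (non-descendants of H, excluding H and P): {K, M, Q}.
Backdoor paths from H to P:
  P1: H <- K -> M -> P
  P2: H <- K -> C -> U -> P
  P3: H <- K -> B <- M -> P
  P4: H <- K -> P
The empty set is not sufficient: P1 (H <- K -> M -> P) has no collider blocking it and no conditioned non-collider, so it is open.
Try {K}:
  P1: blocked at fork node K ∈ conditioning set.
  P2: blocked at fork node K ∈ conditioning set.
  P3: blocked at fork node K ∈ conditioning set.
  P4: blocked at fork node K ∈ conditioning set.
{K} contains no descendant of H and blocks every backdoor path.
No other singleton works — e.g. {M} leaves P2 open — so {K} is the unique smallest valid adjustment set.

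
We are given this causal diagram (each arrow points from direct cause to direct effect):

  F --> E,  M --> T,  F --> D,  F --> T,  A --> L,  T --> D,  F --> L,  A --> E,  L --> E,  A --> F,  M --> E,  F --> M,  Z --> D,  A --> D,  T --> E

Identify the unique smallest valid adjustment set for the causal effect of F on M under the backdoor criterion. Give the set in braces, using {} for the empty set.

Variables eligible for adjustment (non-descendants of F, excluding F and M): {A, Z}.
Backdoor paths from F to M:
  P1: F <- A -> D <- T <- M
  P2: F <- A -> D <- T -> E <- M
  P3: F <- A -> L -> E <- M
  P4: F <- A -> L -> E <- T <- M
  P5: F <- A -> E <- M
  P6: F <- A -> E <- T <- M
Each backdoor path contains an unconditioned collider, so every path is already blocked with the empty conditioning set:
  P1: blocked at collider D (neither it nor any descendant is in the conditioning set).
  P2: blocked at collider D (neither it nor any descendant is in the conditioning set).
  P3: blocked at collider E (neither it nor any descendant is in the conditioning set).
  P4: blocked at collider E (neither it nor any descendant is in the conditioning set).
  P5: blocked at collider E (neither it nor any descendant is in the conditioning set).
  P6: blocked at collider E (neither it nor any descendant is in the conditioning set).
The empty set is therefore the unique smallest valid set.

{}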